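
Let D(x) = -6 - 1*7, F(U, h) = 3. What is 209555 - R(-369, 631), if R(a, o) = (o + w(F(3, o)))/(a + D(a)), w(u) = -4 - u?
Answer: 40025317/191 ≈ 2.0956e+5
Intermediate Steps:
D(x) = -13 (D(x) = -6 - 7 = -13)
R(a, o) = (-7 + o)/(-13 + a) (R(a, o) = (o + (-4 - 1*3))/(a - 13) = (o + (-4 - 3))/(-13 + a) = (o - 7)/(-13 + a) = (-7 + o)/(-13 + a))
209555 - R(-369, 631) = 209555 - (-7 + 631)/(-13 - 369) = 209555 - 624/(-382) = 209555 - (-1)*624/382 = 209555 - 1*(-312/191) = 209555 + 312/191 = 40025317/191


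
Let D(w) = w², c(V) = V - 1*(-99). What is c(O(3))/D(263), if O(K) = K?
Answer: 102/69169 ≈ 0.0014746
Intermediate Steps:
c(V) = 99 + V (c(V) = V + 99 = 99 + V)
c(O(3))/D(263) = (99 + 3)/(263²) = 102/69169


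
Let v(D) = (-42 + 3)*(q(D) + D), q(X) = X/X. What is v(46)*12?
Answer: -21996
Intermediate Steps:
q(X) = 1
v(D) = -39 - 39*D (v(D) = (-42 + 3)*(1 + D) = -39*(1 + D) = -39 - 39*D)
v(46)*12 = (-39 - 39*46)*12 = (-39 - 1794)*12 = -1833*12 = -21996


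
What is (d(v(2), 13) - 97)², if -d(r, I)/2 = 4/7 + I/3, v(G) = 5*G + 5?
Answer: 5031049/441 ≈ 11408.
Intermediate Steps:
v(G) = 5 + 5*G
d(r, I) = -8/7 - 2*I/3 (d(r, I) = -2*(4/7 + I/3) = -8/7 - 2*I/3)
(d(v(2), 13) - 97)² = ((-8/7 - ⅔*13) - 97)² = ((-8/7 - 26/3) - 97)² = (-206/21 - 97)² = (-2243/21)² = 5031049/441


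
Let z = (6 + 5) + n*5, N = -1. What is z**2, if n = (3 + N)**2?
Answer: 961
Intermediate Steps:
n = 4 (n = (3 - 1)**2 = 2**2 = 4)
z = 31 (z = (6 + 5) + 4*5 = 11 + 20 = 31)
z**2 = 31**2 = 961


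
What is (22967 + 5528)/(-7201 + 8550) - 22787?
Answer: -30711168/1349 ≈ -22766.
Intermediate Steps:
(22967 + 5528)/(-7201 + 8550) - 22787 = 28495/1349 - 22787 = -30711168/1349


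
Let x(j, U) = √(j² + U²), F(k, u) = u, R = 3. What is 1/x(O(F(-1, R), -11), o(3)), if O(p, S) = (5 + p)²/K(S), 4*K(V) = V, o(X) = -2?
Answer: 11*√16505/33010 ≈ 0.042811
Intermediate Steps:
K(V) = V/4
O(p, S) = 4*(5 + p)²/S (O(p, S) = (5 + p)²/((S/4)) = (5 + p)²*(4/S) = 4*(5 + p)²/S)
x(j, U) = √(U² + j²)
1/x(O(F(-1, R), -11), o(3)) = 1/(√((-2)² + (4*(5 + 3)²/(-11))²)) = 1/(√(4 + (4*(-1/11)*8²)²)) = 1/(√(4 + (4*(-1/11)*64)²)) = 1/(√(4 + (-256/11)²)) = 1/(√(4 + 65536/121)) = 1/(√(66020/121)) = 1/(2*√16505/11) = 11*√16505/33010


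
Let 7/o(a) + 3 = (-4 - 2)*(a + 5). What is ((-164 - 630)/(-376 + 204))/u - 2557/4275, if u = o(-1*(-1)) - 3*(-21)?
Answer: -18902803/36029700 ≈ -0.52464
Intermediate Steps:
o(a) = 7/(-33 - 6*a) (o(a) = 7/(-3 + (-4 - 2)*(a + 5)) = 7/(-3 - 6*(5 + a)) = 7/(-3 + (-30 - 6*a)) = 7/(-33 - 6*a))
u = 2450/39 (u = -7/(33 + 6*(-1*(-1))) - 3*(-21) = -7/(33 + 6*1) + 63 = -7/(33 + 6) + 63 = -7/39 + 63 = 2450/39 ≈ 62.820)
((-164 - 630)/(-376 + 204))/u - 2557/4275 = ((-164 - 630)/(-376 + 204))/(2450/39) - 2557/4275 = -794/(-172)*(39/2450) - 2557*1/4275 = -794*(-1/172)*(39/2450) - 2557/4275 = (397/86)*(39/2450) - 2557/4275 = 15483/210700 - 2557/4275 = -18902803/36029700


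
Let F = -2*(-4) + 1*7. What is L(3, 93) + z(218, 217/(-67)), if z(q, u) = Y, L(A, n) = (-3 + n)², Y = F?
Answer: 8115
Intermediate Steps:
F = 15 (F = 8 + 7 = 15)
Y = 15
z(q, u) = 15
L(3, 93) + z(218, 217/(-67)) = (-3 + 93)² + 15 = 90² + 15 = 8100 + 15 = 8115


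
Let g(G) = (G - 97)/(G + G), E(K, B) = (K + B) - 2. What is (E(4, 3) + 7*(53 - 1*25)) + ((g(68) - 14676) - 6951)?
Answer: -2913965/136 ≈ -21426.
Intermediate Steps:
E(K, B) = -2 + B + K (E(K, B) = (B + K) - 2 = -2 + B + K)
g(G) = (-97 + G)/(2*G) (g(G) = (-97 + G)/((2*G)) = (-97 + G)*(1/(2*G)) = (-97 + G)/(2*G))
(E(4, 3) + 7*(53 - 1*25)) + ((g(68) - 14676) - 6951) = ((-2 + 3 + 4) + 7*(53 - 1*25)) + (((1/2)*(-97 + 68)/68 - 14676) - 6951) = (5 + 7*(53 - 25)) + (((1/2)*(1/68)*(-29) - 14676) - 6951) = (5 + 7*28) + ((-29/136 - 14676) - 6951) = (5 + 196) + (-1995965/136 - 6951) = 201 - 2941301/136 = -2913965/136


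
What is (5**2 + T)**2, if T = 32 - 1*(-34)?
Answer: 8281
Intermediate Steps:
T = 66 (T = 32 + 34 = 66)
(5**2 + T)**2 = (5**2 + 66)**2 = (25 + 66)**2 = 91**2 = 8281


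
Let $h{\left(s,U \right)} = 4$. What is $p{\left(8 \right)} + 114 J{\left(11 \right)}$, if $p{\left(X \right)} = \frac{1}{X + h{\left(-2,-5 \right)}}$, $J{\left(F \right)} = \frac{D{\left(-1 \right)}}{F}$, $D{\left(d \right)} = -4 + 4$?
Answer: $\frac{1}{12} \approx 0.083333$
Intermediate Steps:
$D{\left(d \right)} = 0$
$J{\left(F \right)} = 0$ ($J{\left(F \right)} = \frac{0}{F} = 0$)
$p{\left(X \right)} = \frac{1}{4 + X}$ ($p{\left(X \right)} = \frac{1}{X + 4} = \frac{1}{4 + X}$)
$p{\left(8 \right)} + 114 J{\left(11 \right)} = \frac{1}{4 + 8} + 114 \cdot 0 = \frac{1}{12} + 0 = \frac{1}{12}$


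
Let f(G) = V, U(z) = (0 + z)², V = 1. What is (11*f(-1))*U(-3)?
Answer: 99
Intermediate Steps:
U(z) = z²
f(G) = 1
(11*f(-1))*U(-3) = (11*1)*(-3)² = 11*9 = 99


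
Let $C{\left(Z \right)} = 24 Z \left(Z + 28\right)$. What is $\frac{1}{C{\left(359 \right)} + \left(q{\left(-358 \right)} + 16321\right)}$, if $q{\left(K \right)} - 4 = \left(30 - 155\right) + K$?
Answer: $\frac{1}{3350234} \approx 2.9849 \cdot 10^{-7}$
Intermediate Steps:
$q{\left(K \right)} = -121 + K$ ($q{\left(K \right)} = 4 + \left(\left(30 - 155\right) + K\right) = 4 + \left(-125 + K\right) = -121 + K$)
$C{\left(Z \right)} = 24 Z \left(28 + Z\right)$
$\frac{1}{C{\left(359 \right)} + \left(q{\left(-358 \right)} + 16321\right)} = \frac{1}{24 \cdot 359 \left(28 + 359\right) + \left(\left(-121 - 358\right) + 16321\right)} = \frac{1}{24 \cdot 359 \cdot 387 + \left(-479 + 16321\right)} = \frac{1}{3334392 + 15842} = \frac{1}{3350234}$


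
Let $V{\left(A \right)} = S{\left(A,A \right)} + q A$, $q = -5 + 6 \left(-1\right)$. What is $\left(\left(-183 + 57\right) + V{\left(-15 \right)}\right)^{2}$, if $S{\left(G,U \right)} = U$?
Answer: $576$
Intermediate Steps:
$q = -11$ ($q = -5 - 6 = -11$)
$V{\left(A \right)} = - 10 A$ ($V{\left(A \right)} = A - 11 A = - 10 A$)
$\left(\left(-183 + 57\right) + V{\left(-15 \right)}\right)^{2} = \left(\left(-183 + 57\right) - -150\right)^{2} = \left(-126 + 150\right)^{2} = 24^{2} = 576$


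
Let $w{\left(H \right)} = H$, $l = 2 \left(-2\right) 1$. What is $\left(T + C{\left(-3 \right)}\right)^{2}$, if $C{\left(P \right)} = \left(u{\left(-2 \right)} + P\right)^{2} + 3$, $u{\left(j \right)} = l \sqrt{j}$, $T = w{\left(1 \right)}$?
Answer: $-791 - 912 i \sqrt{2} \approx -791.0 - 1289.8 i$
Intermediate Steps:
$l = -4$ ($l = \left(-4\right) 1 = -4$)
$T = 1$
$u{\left(j \right)} = - 4 \sqrt{j}$
$C{\left(P \right)} = 3 + \left(P - 4 i \sqrt{2}\right)^{2}$ ($C{\left(P \right)} = \left(- 4 \sqrt{-2} + P\right)^{2} + 3 = \left(- 4 i \sqrt{2} + P\right)^{2} + 3 = \left(P - 4 i \sqrt{2}\right)^{2} + 3 = 3 + \left(P - 4 i \sqrt{2}\right)^{2}$)
$\left(T + C{\left(-3 \right)}\right)^{2} = \left(1 + \left(3 + \left(-3 - 4 i \sqrt{2}\right)^{2}\right)\right)^{2} = \left(4 + \left(-3 - 4 i \sqrt{2}\right)^{2}\right)^{2}$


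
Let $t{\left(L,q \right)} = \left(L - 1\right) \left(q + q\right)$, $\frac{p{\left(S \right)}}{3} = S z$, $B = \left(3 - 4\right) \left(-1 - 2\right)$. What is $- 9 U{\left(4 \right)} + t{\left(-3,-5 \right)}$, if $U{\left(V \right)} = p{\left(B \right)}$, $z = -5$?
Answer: $445$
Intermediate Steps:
$B = 3$ ($B = \left(-1\right) \left(-3\right) = 3$)
$p{\left(S \right)} = - 15 S$ ($p{\left(S \right)} = 3 S \left(-5\right) = 3 \left(- 5 S\right) = - 15 S$)
$t{\left(L,q \right)} = 2 q \left(-1 + L\right)$ ($t{\left(L,q \right)} = \left(-1 + L\right) 2 q = 2 q \left(-1 + L\right)$)
$U{\left(V \right)} = -45$ ($U{\left(V \right)} = \left(-15\right) 3 = -45$)
$- 9 U{\left(4 \right)} + t{\left(-3,-5 \right)} = \left(-9\right) \left(-45\right) + 2 \left(-5\right) \left(-1 - 3\right) = 405 + 2 \left(-5\right) \left(-4\right) = 405 + 40 = 445$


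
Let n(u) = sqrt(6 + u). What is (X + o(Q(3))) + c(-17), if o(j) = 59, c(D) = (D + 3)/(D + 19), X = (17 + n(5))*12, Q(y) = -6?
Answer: 256 + 12*sqrt(11) ≈ 295.80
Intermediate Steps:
X = 204 + 12*sqrt(11) (X = (17 + sqrt(6 + 5))*12 = (17 + sqrt(11))*12 = 204 + 12*sqrt(11) ≈ 243.80)
c(D) = (3 + D)/(19 + D)
(X + o(Q(3))) + c(-17) = ((204 + 12*sqrt(11)) + 59) + (3 - 17)/(19 - 17) = (263 + 12*sqrt(11)) - 14/2 = (263 + 12*sqrt(11)) + (1/2)*(-14) = (263 + 12*sqrt(11)) - 7 = 256 + 12*sqrt(11)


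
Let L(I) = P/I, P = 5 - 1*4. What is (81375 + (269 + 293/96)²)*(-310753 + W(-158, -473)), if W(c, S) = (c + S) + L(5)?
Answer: -247731707749799/5120 ≈ -4.8385e+10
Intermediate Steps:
P = 1 (P = 5 - 4 = 1)
L(I) = 1/I
W(c, S) = ⅕ + S + c (W(c, S) = (c + S) + 1/5 = (S + c) + ⅕ = ⅕ + S + c)
(81375 + (269 + 293/96)²)*(-310753 + W(-158, -473)) = (81375 + (269 + 293/96)²)*(-310753 + (⅕ - 473 - 158)) = (81375 + (269 + 293*(1/96))²)*(-310753 - 3154/5) = (81375 + (269 + 293/96)²)*(-1556919/5) = (81375 + (26117/96)²)*(-1556919/5) = (81375 + 682097689/9216)*(-1556919/5) = (1432049689/9216)*(-1556919/5) = -247731707749799/5120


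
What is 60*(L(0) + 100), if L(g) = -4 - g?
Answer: 5760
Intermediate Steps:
60*(L(0) + 100) = 60*((-4 - 1*0) + 100) = 60*((-4 + 0) + 100) = 60*(-4 + 100) = 60*96 = 5760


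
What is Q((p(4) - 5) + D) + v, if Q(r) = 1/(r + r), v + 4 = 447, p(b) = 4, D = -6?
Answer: 6201/14 ≈ 442.93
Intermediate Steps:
v = 443 (v = -4 + 447 = 443)
Q(r) = 1/(2*r)
Q((p(4) - 5) + D) + v = 1/(2*((4 - 5) - 6)) + 443 = 1/(2*(-1 - 6)) + 443 = (½)/(-7) + 443 = (½)*(-⅐) + 443 = -1/14 + 443 = 6201/14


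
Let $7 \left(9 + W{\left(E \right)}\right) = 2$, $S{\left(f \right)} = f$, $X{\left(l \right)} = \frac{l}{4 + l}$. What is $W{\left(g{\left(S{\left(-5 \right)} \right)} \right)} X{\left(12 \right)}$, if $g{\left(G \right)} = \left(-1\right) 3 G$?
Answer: $- \frac{183}{28} \approx -6.5357$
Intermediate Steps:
$g{\left(G \right)} = - 3 G$
$W{\left(E \right)} = - \frac{61}{7}$ ($W{\left(E \right)} = -9 + \frac{1}{7} \cdot 2 = -9 + \frac{2}{7} = - \frac{61}{7}$)
$W{\left(g{\left(S{\left(-5 \right)} \right)} \right)} X{\left(12 \right)} = - \frac{61 \frac{12}{4 + 12}}{7} = - \frac{61 \cdot \frac{12}{16}}{7} = - \frac{61 \cdot 12 \cdot \frac{1}{16}}{7} = \left(- \frac{61}{7}\right) \frac{3}{4} = - \frac{183}{28}$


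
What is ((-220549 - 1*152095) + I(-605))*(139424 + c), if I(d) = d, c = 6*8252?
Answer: -70520173064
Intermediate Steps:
c = 49512
((-220549 - 1*152095) + I(-605))*(139424 + c) = ((-220549 - 1*152095) - 605)*(139424 + 49512) = ((-220549 - 152095) - 605)*188936 = (-372644 - 605)*188936 = -373249*188936 = -70520173064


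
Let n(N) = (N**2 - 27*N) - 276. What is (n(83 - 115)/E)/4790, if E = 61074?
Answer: 31/5625855 ≈ 5.5103e-6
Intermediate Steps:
n(N) = -276 + N**2 - 27*N
(n(83 - 115)/E)/4790 = ((-276 + (83 - 115)**2 - 27*(83 - 115))/61074)/4790 = ((-276 + (-32)**2 - 27*(-32))*(1/61074))*(1/4790) = ((-276 + 1024 + 864)*(1/61074))*(1/4790) = (1612*(1/61074))*(1/4790) = (62/2349)*(1/4790) = 31/5625855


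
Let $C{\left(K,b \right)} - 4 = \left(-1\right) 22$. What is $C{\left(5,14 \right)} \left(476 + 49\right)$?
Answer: $-9450$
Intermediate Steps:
$C{\left(K,b \right)} = -18$ ($C{\left(K,b \right)} = 4 - 22 = -18$)
$C{\left(5,14 \right)} \left(476 + 49\right) = - 18 \left(476 + 49\right) = \left(-18\right) 525 = -9450$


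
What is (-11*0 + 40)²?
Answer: 1600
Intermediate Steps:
(-11*0 + 40)² = (0 + 40)² = 40² = 1600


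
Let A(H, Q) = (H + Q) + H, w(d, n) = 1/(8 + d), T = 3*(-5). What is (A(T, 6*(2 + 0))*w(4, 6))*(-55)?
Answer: 165/2 ≈ 82.500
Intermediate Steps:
T = -15
A(H, Q) = Q + 2*H
(A(T, 6*(2 + 0))*w(4, 6))*(-55) = ((6*(2 + 0) + 2*(-15))/(8 + 4))*(-55) = ((6*2 - 30)/12)*(-55) = ((12 - 30)*(1/12))*(-55) = -18*1/12*(-55) = -3/2*(-55) = 165/2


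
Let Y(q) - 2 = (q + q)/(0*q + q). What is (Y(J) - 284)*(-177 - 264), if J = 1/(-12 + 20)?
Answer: 123480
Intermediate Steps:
J = ⅛ (J = 1/8 = ⅛ ≈ 0.12500)
Y(q) = 4 (Y(q) = 2 + (q + q)/(0*q + q) = 2 + (2*q)/(0 + q) = 2 + (2*q)/q = 2 + 2 = 4)
(Y(J) - 284)*(-177 - 264) = (4 - 284)*(-177 - 264) = -280*(-441) = 123480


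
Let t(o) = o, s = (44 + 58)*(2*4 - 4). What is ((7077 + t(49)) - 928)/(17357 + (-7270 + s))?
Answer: 6198/10495 ≈ 0.59057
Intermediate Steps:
s = 408 (s = 102*(8 - 4) = 102*4 = 408)
((7077 + t(49)) - 928)/(17357 + (-7270 + s)) = ((7077 + 49) - 928)/(17357 + (-7270 + 408)) = (7126 - 928)/(17357 - 6862) = 6198/10495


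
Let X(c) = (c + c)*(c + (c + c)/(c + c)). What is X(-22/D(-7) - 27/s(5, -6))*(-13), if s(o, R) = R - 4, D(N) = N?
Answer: -2546843/2450 ≈ -1039.5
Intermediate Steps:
s(o, R) = -4 + R
X(c) = 2*c*(1 + c) (X(c) = (2*c)*(c + (2*c)/((2*c))) = (2*c)*(c + (2*c)*(1/(2*c))) = (2*c)*(c + 1) = (2*c)*(1 + c) = 2*c*(1 + c))
X(-22/D(-7) - 27/s(5, -6))*(-13) = (2*(-22/(-7) - 27/(-4 - 6))*(1 + (-22/(-7) - 27/(-4 - 6))))*(-13) = (2*(-22*(-⅐) - 27/(-10))*(1 + (-22*(-⅐) - 27/(-10))))*(-13) = (2*(22/7 - 27*(-⅒))*(1 + (22/7 - 27*(-⅒))))*(-13) = (2*(22/7 + 27/10)*(1 + (22/7 + 27/10)))*(-13) = (2*(409/70)*(1 + 409/70))*(-13) = (2*(409/70)*(479/70))*(-13) = (195911/2450)*(-13) = -2546843/2450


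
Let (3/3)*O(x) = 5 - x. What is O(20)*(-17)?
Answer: 255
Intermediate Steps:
O(x) = 5 - x
O(20)*(-17) = (5 - 1*20)*(-17) = (5 - 20)*(-17) = -15*(-17) = 255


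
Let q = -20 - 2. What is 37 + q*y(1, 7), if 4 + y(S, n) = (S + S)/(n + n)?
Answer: 853/7 ≈ 121.86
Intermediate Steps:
y(S, n) = -4 + S/n (y(S, n) = -4 + (S + S)/(n + n) = -4 + (2*S)/((2*n)) = -4 + (2*S)*(1/(2*n)) = -4 + S/n)
q = -22
37 + q*y(1, 7) = 37 - 22*(-4 + 1/7) = 37 - 22*(-4 + 1*(⅐)) = 37 - 22*(-4 + ⅐) = 37 - 22*(-27/7) = 37 + 594/7 = 853/7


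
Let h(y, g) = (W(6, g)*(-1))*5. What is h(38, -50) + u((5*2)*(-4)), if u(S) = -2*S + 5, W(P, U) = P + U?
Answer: 305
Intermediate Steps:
u(S) = 5 - 2*S
h(y, g) = -30 - 5*g (h(y, g) = ((6 + g)*(-1))*5 = (-6 - g)*5 = -30 - 5*g)
h(38, -50) + u((5*2)*(-4)) = (-30 - 5*(-50)) + (5 - 2*5*2*(-4)) = (-30 + 250) + (5 - 20*(-4)) = 220 + (5 - 2*(-40)) = 220 + (5 + 80) = 220 + 85 = 305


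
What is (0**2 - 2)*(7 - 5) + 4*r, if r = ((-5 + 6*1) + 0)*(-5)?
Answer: -24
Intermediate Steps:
r = -5 (r = ((-5 + 6) + 0)*(-5) = (1 + 0)*(-5) = 1*(-5) = -5)
(0**2 - 2)*(7 - 5) + 4*r = (0**2 - 2)*(7 - 5) + 4*(-5) = (0 - 2)*2 - 20 = -2*2 - 20 = -4 - 20 = -24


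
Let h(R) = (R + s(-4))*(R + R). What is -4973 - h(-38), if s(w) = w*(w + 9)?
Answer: -9381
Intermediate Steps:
s(w) = w*(9 + w)
h(R) = 2*R*(-20 + R) (h(R) = (R - 4*(9 - 4))*(R + R) = (R - 4*5)*(2*R) = (R - 20)*(2*R) = (-20 + R)*(2*R) = 2*R*(-20 + R))
-4973 - h(-38) = -4973 - 2*(-38)*(-20 - 38) = -4973 - 2*(-38)*(-58) = -4973 - 1*4408 = -4973 - 4408 = -9381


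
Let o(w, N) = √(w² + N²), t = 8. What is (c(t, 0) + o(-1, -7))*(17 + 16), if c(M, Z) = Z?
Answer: 165*√2 ≈ 233.35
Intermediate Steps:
o(w, N) = √(N² + w²)
(c(t, 0) + o(-1, -7))*(17 + 16) = (0 + √((-7)² + (-1)²))*(17 + 16) = (0 + √(49 + 1))*33 = (0 + √50)*33 = (0 + 5*√2)*33 = (5*√2)*33 = 165*√2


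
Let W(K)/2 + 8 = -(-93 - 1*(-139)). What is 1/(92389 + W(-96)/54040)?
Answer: 13510/1248175363 ≈ 1.0824e-5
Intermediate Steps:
W(K) = -108 (W(K) = -16 + 2*(-(-93 - 1*(-139))) = -16 + 2*(-(-93 + 139)) = -16 + 2*(-1*46) = -16 + 2*(-46) = -16 - 92 = -108)
1/(92389 + W(-96)/54040) = 1/(92389 - 108/54040) = 1/(92389 - 108*1/54040) = 1/(92389 - 27/13510) = 1/(1248175363/13510) = 13510/1248175363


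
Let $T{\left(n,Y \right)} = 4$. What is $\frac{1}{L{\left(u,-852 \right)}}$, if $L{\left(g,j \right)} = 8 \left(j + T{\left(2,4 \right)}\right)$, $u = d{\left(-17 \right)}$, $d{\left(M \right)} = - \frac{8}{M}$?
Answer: $- \frac{1}{6784} \approx -0.00014741$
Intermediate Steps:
$u = \frac{8}{17}$ ($u = - \frac{8}{-17} = \left(-8\right) \left(- \frac{1}{17}\right) = \frac{8}{17} \approx 0.47059$)
$L{\left(g,j \right)} = 32 + 8 j$ ($L{\left(g,j \right)} = 8 \left(j + 4\right) = 8 \left(4 + j\right) = 32 + 8 j$)
$\frac{1}{L{\left(u,-852 \right)}} = \frac{1}{32 + 8 \left(-852\right)} = \frac{1}{32 - 6816} = \frac{1}{-6784} = - \frac{1}{6784}$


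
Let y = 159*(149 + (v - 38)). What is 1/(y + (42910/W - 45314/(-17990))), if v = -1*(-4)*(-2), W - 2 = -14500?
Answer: 65204755/1067829525503 ≈ 6.1063e-5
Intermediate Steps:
W = -14498 (W = 2 - 14500 = -14498)
v = -8 (v = 4*(-2) = -8)
y = 16377 (y = 159*(149 + (-8 - 38)) = 159*(149 - 46) = 159*103 = 16377)
1/(y + (42910/W - 45314/(-17990))) = 1/(16377 + (42910/(-14498) - 45314/(-17990))) = 1/(16377 + (42910*(-1/14498) - 45314*(-1/17990))) = 1/(16377 + (-21455/7249 + 22657/8995)) = 1/(16377 - 28747132/65204755) = 1/(1067829525503/65204755) = 65204755/1067829525503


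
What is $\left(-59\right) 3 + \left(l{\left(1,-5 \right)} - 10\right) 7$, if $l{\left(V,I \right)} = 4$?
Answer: $-219$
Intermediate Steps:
$\left(-59\right) 3 + \left(l{\left(1,-5 \right)} - 10\right) 7 = \left(-59\right) 3 + \left(4 - 10\right) 7 = -177 + \left(4 - 10\right) 7 = -177 - 42 = -219$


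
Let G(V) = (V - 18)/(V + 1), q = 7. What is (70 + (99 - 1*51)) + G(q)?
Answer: 933/8 ≈ 116.63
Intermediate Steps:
G(V) = (-18 + V)/(1 + V)
(70 + (99 - 1*51)) + G(q) = (70 + (99 - 1*51)) + (-18 + 7)/(1 + 7) = (70 + (99 - 51)) - 11/8 = (70 + 48) + (⅛)*(-11) = 118 - 11/8 = 933/8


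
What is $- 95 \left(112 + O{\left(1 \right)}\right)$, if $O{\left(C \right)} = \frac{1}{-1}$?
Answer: $-10545$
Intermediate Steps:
$O{\left(C \right)} = -1$
$- 95 \left(112 + O{\left(1 \right)}\right) = - 95 \left(112 - 1\right) = \left(-95\right) 111 = -10545$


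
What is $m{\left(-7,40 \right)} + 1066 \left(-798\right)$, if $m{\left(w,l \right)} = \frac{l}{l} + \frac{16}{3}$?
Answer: $- \frac{2551985}{3} \approx -8.5066 \cdot 10^{5}$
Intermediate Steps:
$m{\left(w,l \right)} = \frac{19}{3}$ ($m{\left(w,l \right)} = 1 + 16 \cdot \frac{1}{3} = 1 + \frac{16}{3} = \frac{19}{3}$)
$m{\left(-7,40 \right)} + 1066 \left(-798\right) = \frac{19}{3} + 1066 \left(-798\right) = \frac{19}{3} - 850668 = - \frac{2551985}{3}$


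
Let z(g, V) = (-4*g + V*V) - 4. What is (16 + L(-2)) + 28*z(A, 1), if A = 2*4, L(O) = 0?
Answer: -964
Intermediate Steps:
A = 8
z(g, V) = -4 + V² - 4*g (z(g, V) = (-4*g + V²) - 4 = (V² - 4*g) - 4 = -4 + V² - 4*g)
(16 + L(-2)) + 28*z(A, 1) = (16 + 0) + 28*(-4 + 1² - 4*8) = 16 + 28*(-4 + 1 - 32) = 16 + 28*(-35) = 16 - 980 = -964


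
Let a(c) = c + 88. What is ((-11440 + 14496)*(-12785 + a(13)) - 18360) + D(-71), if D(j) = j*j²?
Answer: -39138575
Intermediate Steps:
D(j) = j³
a(c) = 88 + c
((-11440 + 14496)*(-12785 + a(13)) - 18360) + D(-71) = ((-11440 + 14496)*(-12785 + (88 + 13)) - 18360) + (-71)³ = (3056*(-12785 + 101) - 18360) - 357911 = (3056*(-12684) - 18360) - 357911 = (-38762304 - 18360) - 357911 = -38780664 - 357911 = -39138575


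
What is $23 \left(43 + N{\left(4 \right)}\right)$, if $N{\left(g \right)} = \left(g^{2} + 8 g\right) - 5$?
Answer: $1978$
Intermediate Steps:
$N{\left(g \right)} = -5 + g^{2} + 8 g$
$23 \left(43 + N{\left(4 \right)}\right) = 23 \left(43 + \left(-5 + 4^{2} + 8 \cdot 4\right)\right) = 23 \left(43 + \left(-5 + 16 + 32\right)\right) = 23 \left(43 + 43\right) = 23 \cdot 86 = 1978$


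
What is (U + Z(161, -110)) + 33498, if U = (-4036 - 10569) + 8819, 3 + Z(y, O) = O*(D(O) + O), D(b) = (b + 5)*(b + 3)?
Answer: -1196041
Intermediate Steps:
D(b) = (3 + b)*(5 + b) (D(b) = (5 + b)*(3 + b) = (3 + b)*(5 + b))
Z(y, O) = -3 + O*(15 + O² + 9*O) (Z(y, O) = -3 + O*((15 + O² + 8*O) + O) = -3 + O*(15 + O² + 9*O))
U = -5786 (U = -14605 + 8819 = -5786)
(U + Z(161, -110)) + 33498 = (-5786 + (-3 + (-110)³ + 9*(-110)² + 15*(-110))) + 33498 = (-5786 + (-3 - 1331000 + 9*12100 - 1650)) + 33498 = (-5786 + (-3 - 1331000 + 108900 - 1650)) + 33498 = (-5786 - 1223753) + 33498 = -1229539 + 33498 = -1196041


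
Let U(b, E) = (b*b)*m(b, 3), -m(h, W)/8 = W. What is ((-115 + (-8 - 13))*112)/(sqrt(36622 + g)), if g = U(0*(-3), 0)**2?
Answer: -7616*sqrt(36622)/18311 ≈ -79.595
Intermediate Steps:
m(h, W) = -8*W
U(b, E) = -24*b**2 (U(b, E) = (b*b)*(-8*3) = b**2*(-24) = -24*b**2)
g = 0 (g = (-24*(0*(-3))**2)**2 = (-24*0**2)**2 = (-24*0)**2 = 0**2 = 0)
((-115 + (-8 - 13))*112)/(sqrt(36622 + g)) = ((-115 + (-8 - 13))*112)/(sqrt(36622 + 0)) = ((-115 - 21)*112)/(sqrt(36622)) = (-136*112)*(sqrt(36622)/36622) = -7616*sqrt(36622)/18311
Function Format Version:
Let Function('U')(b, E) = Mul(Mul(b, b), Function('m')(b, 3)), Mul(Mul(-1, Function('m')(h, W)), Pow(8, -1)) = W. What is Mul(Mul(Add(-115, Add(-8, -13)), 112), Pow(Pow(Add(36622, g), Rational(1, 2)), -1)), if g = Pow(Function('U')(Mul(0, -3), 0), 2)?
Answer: Mul(Rational(-7616, 18311), Pow(36622, Rational(1, 2))) ≈ -79.595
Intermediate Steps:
Function('m')(h, W) = Mul(-8, W)
Function('U')(b, E) = Mul(-24, Pow(b, 2)) (Function('U')(b, E) = Mul(Mul(b, b), Mul(-8, 3)) = Mul(Pow(b, 2), -24) = Mul(-24, Pow(b, 2)))
g = 0 (g = Pow(Mul(-24, Pow(Mul(0, -3), 2)), 2) = Pow(Mul(-24, Pow(0, 2)), 2) = Pow(Mul(-24, 0), 2) = Pow(0, 2) = 0)
Mul(Mul(Add(-115, Add(-8, -13)), 112), Pow(Pow(Add(36622, g), Rational(1, 2)), -1)) = Mul(Mul(Add(-115, Add(-8, -13)), 112), Pow(Pow(Add(36622, 0), Rational(1, 2)), -1)) = Mul(Mul(Add(-115, -21), 112), Pow(Pow(36622, Rational(1, 2)), -1)) = Mul(Mul(-136, 112), Mul(Rational(1, 36622), Pow(36622, Rational(1, 2)))) = Mul(-15232, Mul(Rational(1, 36622), Pow(36622, Rational(1, 2)))) = Mul(Rational(-7616, 18311), Pow(36622, Rational(1, 2)))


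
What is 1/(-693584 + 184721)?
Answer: -1/508863 ≈ -1.9652e-6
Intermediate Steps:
1/(-693584 + 184721) = 1/(-508863) = -1/508863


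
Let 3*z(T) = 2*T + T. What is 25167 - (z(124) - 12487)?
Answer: 37530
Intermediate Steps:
z(T) = T (z(T) = (2*T + T)/3 = (3*T)/3 = T)
25167 - (z(124) - 12487) = 25167 - (124 - 12487) = 25167 - 1*(-12363) = 25167 + 12363 = 37530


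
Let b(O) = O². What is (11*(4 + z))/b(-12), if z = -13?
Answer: -11/16 ≈ -0.68750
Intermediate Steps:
(11*(4 + z))/b(-12) = (11*(4 - 13))/((-12)²) = (11*(-9))/144 = -99*1/144 = -11/16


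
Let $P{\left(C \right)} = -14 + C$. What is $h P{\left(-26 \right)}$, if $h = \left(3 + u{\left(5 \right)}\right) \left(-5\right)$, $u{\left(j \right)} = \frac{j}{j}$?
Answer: $800$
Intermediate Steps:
$u{\left(j \right)} = 1$
$h = -20$ ($h = \left(3 + 1\right) \left(-5\right) = 4 \left(-5\right) = -20$)
$h P{\left(-26 \right)} = - 20 \left(-14 - 26\right) = \left(-20\right) \left(-40\right) = 800$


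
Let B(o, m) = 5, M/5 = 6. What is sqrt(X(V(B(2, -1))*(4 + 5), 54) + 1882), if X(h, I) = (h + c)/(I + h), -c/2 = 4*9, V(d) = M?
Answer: sqrt(67774)/6 ≈ 43.389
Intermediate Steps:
M = 30 (M = 5*6 = 30)
V(d) = 30
c = -72 (c = -8*9 = -2*36 = -72)
X(h, I) = (-72 + h)/(I + h) (X(h, I) = (h - 72)/(I + h) = (-72 + h)/(I + h))
sqrt(X(V(B(2, -1))*(4 + 5), 54) + 1882) = sqrt((-72 + 30*(4 + 5))/(54 + 30*(4 + 5)) + 1882) = sqrt((-72 + 30*9)/(54 + 30*9) + 1882) = sqrt((-72 + 270)/(54 + 270) + 1882) = sqrt(198/324 + 1882) = sqrt((1/324)*198 + 1882) = sqrt(11/18 + 1882) = sqrt(33887/18) = sqrt(67774)/6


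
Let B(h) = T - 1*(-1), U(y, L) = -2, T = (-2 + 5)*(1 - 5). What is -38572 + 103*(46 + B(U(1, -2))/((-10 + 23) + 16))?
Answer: -982319/29 ≈ -33873.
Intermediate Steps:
T = -12 (T = 3*(-4) = -12)
B(h) = -11 (B(h) = -12 - 1*(-1) = -12 + 1 = -11)
-38572 + 103*(46 + B(U(1, -2))/((-10 + 23) + 16)) = -38572 + 103*(46 - 11/((-10 + 23) + 16)) = -38572 + 103*(46 - 11/(13 + 16)) = -38572 + 103*(46 - 11/29) = -38572 + 103*(1323/29) = -38572 + 136269/29 = -982319/29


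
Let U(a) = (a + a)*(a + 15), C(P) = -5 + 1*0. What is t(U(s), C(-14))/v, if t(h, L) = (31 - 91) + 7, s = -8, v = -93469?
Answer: 53/93469 ≈ 0.00056703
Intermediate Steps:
C(P) = -5 (C(P) = -5 + 0 = -5)
U(a) = 2*a*(15 + a) (U(a) = (2*a)*(15 + a) = 2*a*(15 + a))
t(h, L) = -53 (t(h, L) = -60 + 7 = -53)
t(U(s), C(-14))/v = -53/(-93469) = -53*(-1/93469) = 53/93469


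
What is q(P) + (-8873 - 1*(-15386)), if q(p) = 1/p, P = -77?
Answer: 501500/77 ≈ 6513.0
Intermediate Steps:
q(P) + (-8873 - 1*(-15386)) = 1/(-77) + (-8873 - 1*(-15386)) = -1/77 + (-8873 + 15386) = -1/77 + 6513 = 501500/77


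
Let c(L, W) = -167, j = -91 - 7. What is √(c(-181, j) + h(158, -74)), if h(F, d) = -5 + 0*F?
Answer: 2*I*√43 ≈ 13.115*I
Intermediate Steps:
h(F, d) = -5 (h(F, d) = -5 + 0 = -5)
j = -98
√(c(-181, j) + h(158, -74)) = √(-167 - 5) = √(-172) = 2*I*√43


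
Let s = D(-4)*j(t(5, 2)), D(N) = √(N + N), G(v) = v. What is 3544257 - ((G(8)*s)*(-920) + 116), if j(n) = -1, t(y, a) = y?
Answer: 3544141 - 14720*I*√2 ≈ 3.5441e+6 - 20817.0*I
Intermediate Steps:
D(N) = √2*√N (D(N) = √(2*N) = √2*√N)
s = -2*I*√2 (s = (√2*√(-4))*(-1) = (√2*(2*I))*(-1) = (2*I*√2)*(-1) = -2*I*√2 ≈ -2.8284*I)
3544257 - ((G(8)*s)*(-920) + 116) = 3544257 - ((8*(-2*I*√2))*(-920) + 116) = 3544257 - (-16*I*√2*(-920) + 116) = 3544257 - (14720*I*√2 + 116) = 3544257 - (116 + 14720*I*√2) = 3544257 + (-116 - 14720*I*√2) = 3544141 - 14720*I*√2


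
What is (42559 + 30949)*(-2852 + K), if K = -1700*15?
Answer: -2084098816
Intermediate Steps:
K = -25500
(42559 + 30949)*(-2852 + K) = (42559 + 30949)*(-2852 - 25500) = 73508*(-28352) = -2084098816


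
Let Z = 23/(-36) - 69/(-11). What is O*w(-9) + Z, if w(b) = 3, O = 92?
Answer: 111527/396 ≈ 281.63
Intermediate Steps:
Z = 2231/396 (Z = 23*(-1/36) - 69*(-1/11) = -23/36 + 69/11 = 2231/396 ≈ 5.6338)
O*w(-9) + Z = 92*3 + 2231/396 = 276 + 2231/396 = 111527/396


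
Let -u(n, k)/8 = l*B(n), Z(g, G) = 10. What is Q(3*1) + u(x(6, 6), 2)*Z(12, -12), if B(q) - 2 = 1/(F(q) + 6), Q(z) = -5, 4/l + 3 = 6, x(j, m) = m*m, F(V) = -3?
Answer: -2285/9 ≈ -253.89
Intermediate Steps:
x(j, m) = m**2
l = 4/3 (l = 4/(-3 + 6) = 4/3 ≈ 1.3333)
B(q) = 7/3 (B(q) = 2 + 1/(-3 + 6) = 2 + 1/3 = 7/3)
u(n, k) = -224/9 (u(n, k) = -32*7/(3*3) = -8*28/9 = -224/9)
Q(3*1) + u(x(6, 6), 2)*Z(12, -12) = -5 - 224/9*10 = -5 - 2240/9 = -2285/9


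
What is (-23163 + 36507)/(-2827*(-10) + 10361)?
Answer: 4448/12877 ≈ 0.34542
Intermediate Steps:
(-23163 + 36507)/(-2827*(-10) + 10361) = 13344/(28270 + 10361) = 13344/38631 = 13344*(1/38631) = 4448/12877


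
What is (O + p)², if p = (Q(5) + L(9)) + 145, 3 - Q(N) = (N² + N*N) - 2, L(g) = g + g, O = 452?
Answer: 324900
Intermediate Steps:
L(g) = 2*g
Q(N) = 5 - 2*N² (Q(N) = 3 - ((N² + N*N) - 2) = 3 - ((N² + N²) - 2) = 3 - (2*N² - 2) = 3 - (-2 + 2*N²) = 3 + (2 - 2*N²) = 5 - 2*N²)
p = 118 (p = ((5 - 2*5²) + 2*9) + 145 = ((5 - 2*25) + 18) + 145 = ((5 - 50) + 18) + 145 = (-45 + 18) + 145 = -27 + 145 = 118)
(O + p)² = (452 + 118)² = 570² = 324900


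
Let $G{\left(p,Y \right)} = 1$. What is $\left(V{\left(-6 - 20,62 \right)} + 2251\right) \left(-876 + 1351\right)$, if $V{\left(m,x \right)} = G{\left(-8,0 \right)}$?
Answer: $1069700$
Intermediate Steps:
$V{\left(m,x \right)} = 1$
$\left(V{\left(-6 - 20,62 \right)} + 2251\right) \left(-876 + 1351\right) = \left(1 + 2251\right) \left(-876 + 1351\right) = 2252 \cdot 475 = 1069700$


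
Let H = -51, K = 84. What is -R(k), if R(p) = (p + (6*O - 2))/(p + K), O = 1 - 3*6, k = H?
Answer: 155/33 ≈ 4.6970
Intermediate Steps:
k = -51
O = -17 (O = 1 - 18 = -17)
R(p) = (-104 + p)/(84 + p) (R(p) = (p + (6*(-17) - 2))/(p + 84) = (p + (-102 - 2))/(84 + p) = (p - 104)/(84 + p) = (-104 + p)/(84 + p))
-R(k) = -(-104 - 51)/(84 - 51) = -(-155)/33 = -1*(-155/33) = 155/33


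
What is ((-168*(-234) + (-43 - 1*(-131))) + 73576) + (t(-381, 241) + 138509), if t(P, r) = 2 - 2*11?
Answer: 251465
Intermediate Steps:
t(P, r) = -20 (t(P, r) = 2 - 22 = -20)
((-168*(-234) + (-43 - 1*(-131))) + 73576) + (t(-381, 241) + 138509) = ((-168*(-234) + (-43 - 1*(-131))) + 73576) + (-20 + 138509) = ((39312 + (-43 + 131)) + 73576) + 138489 = ((39312 + 88) + 73576) + 138489 = (39400 + 73576) + 138489 = 112976 + 138489 = 251465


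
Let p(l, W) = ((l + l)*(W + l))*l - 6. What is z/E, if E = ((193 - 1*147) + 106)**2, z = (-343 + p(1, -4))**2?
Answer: 126025/23104 ≈ 5.4547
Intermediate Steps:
p(l, W) = -6 + 2*l**2*(W + l) (p(l, W) = ((2*l)*(W + l))*l - 6 = (2*l*(W + l))*l - 6 = 2*l**2*(W + l) - 6 = -6 + 2*l**2*(W + l))
z = 126025 (z = (-343 + (-6 + 2*1**3 + 2*(-4)*1**2))**2 = (-343 + (-6 + 2*1 + 2*(-4)*1))**2 = (-343 + (-6 + 2 - 8))**2 = (-343 - 12)**2 = (-355)**2 = 126025)
E = 23104 (E = ((193 - 147) + 106)**2 = (46 + 106)**2 = 152**2 = 23104)
z/E = 126025/23104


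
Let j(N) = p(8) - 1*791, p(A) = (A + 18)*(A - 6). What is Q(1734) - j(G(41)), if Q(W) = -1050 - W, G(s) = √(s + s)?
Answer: -2045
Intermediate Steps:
G(s) = √2*√s (G(s) = √(2*s) = √2*√s)
p(A) = (-6 + A)*(18 + A) (p(A) = (18 + A)*(-6 + A) = (-6 + A)*(18 + A))
j(N) = -739 (j(N) = (-108 + 8² + 12*8) - 1*791 = (-108 + 64 + 96) - 791 = 52 - 791 = -739)
Q(1734) - j(G(41)) = (-1050 - 1*1734) - 1*(-739) = (-1050 - 1734) + 739 = -2784 + 739 = -2045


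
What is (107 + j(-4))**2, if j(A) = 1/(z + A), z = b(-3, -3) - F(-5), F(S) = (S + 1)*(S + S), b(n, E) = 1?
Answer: 21160000/1849 ≈ 11444.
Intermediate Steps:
F(S) = 2*S*(1 + S) (F(S) = (1 + S)*(2*S) = 2*S*(1 + S))
z = -39 (z = 1 - 2*(-5)*(1 - 5) = 1 - 2*(-5)*(-4) = 1 - 1*40 = 1 - 40 = -39)
j(A) = 1/(-39 + A)
(107 + j(-4))**2 = (107 + 1/(-39 - 4))**2 = (107 + 1/(-43))**2 = (107 - 1/43)**2 = (4600/43)**2 = 21160000/1849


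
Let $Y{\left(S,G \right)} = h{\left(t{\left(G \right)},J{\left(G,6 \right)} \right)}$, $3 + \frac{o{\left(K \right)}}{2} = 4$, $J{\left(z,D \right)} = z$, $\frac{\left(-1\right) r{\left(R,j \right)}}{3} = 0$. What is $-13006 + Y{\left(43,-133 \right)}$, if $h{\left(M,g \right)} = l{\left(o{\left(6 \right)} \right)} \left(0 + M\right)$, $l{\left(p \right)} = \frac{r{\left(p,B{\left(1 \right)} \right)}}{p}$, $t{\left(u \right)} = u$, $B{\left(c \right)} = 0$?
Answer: $-13006$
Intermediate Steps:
$r{\left(R,j \right)} = 0$ ($r{\left(R,j \right)} = \left(-3\right) 0 = 0$)
$o{\left(K \right)} = 2$ ($o{\left(K \right)} = -6 + 2 \cdot 4 = -6 + 8 = 2$)
$l{\left(p \right)} = 0$ ($l{\left(p \right)} = \frac{0}{p} = 0$)
$h{\left(M,g \right)} = 0$ ($h{\left(M,g \right)} = 0 \left(0 + M\right) = 0 M = 0$)
$Y{\left(S,G \right)} = 0$
$-13006 + Y{\left(43,-133 \right)} = -13006 + 0 = -13006$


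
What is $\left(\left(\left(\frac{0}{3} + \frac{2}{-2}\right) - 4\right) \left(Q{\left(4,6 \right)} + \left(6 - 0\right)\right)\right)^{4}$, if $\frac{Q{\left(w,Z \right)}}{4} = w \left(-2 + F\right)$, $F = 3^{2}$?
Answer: $121173610000$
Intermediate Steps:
$F = 9$
$Q{\left(w,Z \right)} = 28 w$ ($Q{\left(w,Z \right)} = 4 w \left(-2 + 9\right) = 4 w 7 = 4 \cdot 7 w = 28 w$)
$\left(\left(\left(\frac{0}{3} + \frac{2}{-2}\right) - 4\right) \left(Q{\left(4,6 \right)} + \left(6 - 0\right)\right)\right)^{4} = \left(\left(\left(\frac{0}{3} + \frac{2}{-2}\right) - 4\right) \left(28 \cdot 4 + \left(6 - 0\right)\right)\right)^{4} = \left(\left(\left(0 \cdot \frac{1}{3} + 2 \left(- \frac{1}{2}\right)\right) - 4\right) \left(112 + \left(6 + 0\right)\right)\right)^{4} = \left(\left(\left(0 - 1\right) - 4\right) \left(112 + 6\right)\right)^{4} = \left(\left(-1 - 4\right) 118\right)^{4} = \left(\left(-5\right) 118\right)^{4} = \left(-590\right)^{4} = 121173610000$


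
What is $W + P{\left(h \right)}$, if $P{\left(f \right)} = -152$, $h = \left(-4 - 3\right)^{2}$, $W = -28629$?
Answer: $-28781$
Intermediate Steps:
$h = 49$ ($h = \left(-7\right)^{2} = 49$)
$W + P{\left(h \right)} = -28629 - 152 = -28781$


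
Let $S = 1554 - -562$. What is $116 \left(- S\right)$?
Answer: $-245456$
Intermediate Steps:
$S = 2116$ ($S = 1554 + 562 = 2116$)
$116 \left(- S\right) = 116 \left(\left(-1\right) 2116\right) = 116 \left(-2116\right) = -245456$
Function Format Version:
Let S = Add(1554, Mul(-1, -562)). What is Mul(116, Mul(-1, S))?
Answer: -245456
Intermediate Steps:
S = 2116 (S = Add(1554, 562) = 2116)
Mul(116, Mul(-1, S)) = Mul(116, Mul(-1, 2116)) = Mul(116, -2116) = -245456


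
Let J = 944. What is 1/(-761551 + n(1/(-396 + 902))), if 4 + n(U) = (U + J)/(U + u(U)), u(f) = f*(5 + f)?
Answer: -3037/2071144045 ≈ -1.4663e-6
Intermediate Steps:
n(U) = -4 + (944 + U)/(U + U*(5 + U)) (n(U) = -4 + (U + 944)/(U + U*(5 + U)) = -4 + (944 + U)/(U + U*(5 + U)))
1/(-761551 + n(1/(-396 + 902))) = 1/(-761551 + (944 - 23/(-396 + 902) - 4/(-396 + 902)**2)/((1/(-396 + 902))*(6 + 1/(-396 + 902)))) = 1/(-761551 + (944 - 23/506 - 4*(1/506)**2)/((1/506)*(6 + 1/506))) = 1/(-761551 + (944 - 23*1/506 - 4*(1/506)**2)/((1/506)*(6 + 1/506))) = 1/(-761551 + 506*(944 - 1/22 - 4*1/256036)/(3037/506)) = 1/(-761551 + 506*(506/3037)*(944 - 1/22 - 1/64009)) = 1/(-761551 + 506*(506/3037)*(120843171/128018)) = 1/(-761551 + 241686342/3037) = 1/(-2071144045/3037) = -3037/2071144045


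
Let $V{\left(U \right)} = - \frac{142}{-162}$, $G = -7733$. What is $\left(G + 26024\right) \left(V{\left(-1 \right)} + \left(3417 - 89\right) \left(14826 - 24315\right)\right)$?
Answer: $- \frac{15595703362057}{27} \approx -5.7762 \cdot 10^{11}$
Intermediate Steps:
$V{\left(U \right)} = \frac{71}{81}$ ($V{\left(U \right)} = \left(-142\right) \left(- \frac{1}{162}\right) = \frac{71}{81}$)
$\left(G + 26024\right) \left(V{\left(-1 \right)} + \left(3417 - 89\right) \left(14826 - 24315\right)\right) = \left(-7733 + 26024\right) \left(\frac{71}{81} + \left(3417 - 89\right) \left(14826 - 24315\right)\right) = 18291 \left(\frac{71}{81} + 3328 \left(-9489\right)\right) = 18291 \left(\frac{71}{81} - 31579392\right) = 18291 \left(- \frac{2557930681}{81}\right) = - \frac{15595703362057}{27}$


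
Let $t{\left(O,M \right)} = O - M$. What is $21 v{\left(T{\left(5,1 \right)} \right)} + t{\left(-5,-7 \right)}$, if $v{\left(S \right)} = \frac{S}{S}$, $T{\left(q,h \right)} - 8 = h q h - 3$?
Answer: $23$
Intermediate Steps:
$T{\left(q,h \right)} = 5 + q h^{2}$ ($T{\left(q,h \right)} = 8 + \left(h q h - 3\right) = 8 + \left(q h^{2} - 3\right) = 8 + \left(-3 + q h^{2}\right) = 5 + q h^{2}$)
$v{\left(S \right)} = 1$
$21 v{\left(T{\left(5,1 \right)} \right)} + t{\left(-5,-7 \right)} = 21 \cdot 1 - -2 = 21 + \left(-5 + 7\right) = 21 + 2 = 23$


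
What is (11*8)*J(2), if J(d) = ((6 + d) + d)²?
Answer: 8800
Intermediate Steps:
J(d) = (6 + 2*d)²
(11*8)*J(2) = (11*8)*(4*(3 + 2)²) = 88*(4*5²) = 88*(4*25) = 88*100 = 8800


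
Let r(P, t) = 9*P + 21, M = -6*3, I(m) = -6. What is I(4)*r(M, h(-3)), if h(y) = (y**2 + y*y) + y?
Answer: 846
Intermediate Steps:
h(y) = y + 2*y**2 (h(y) = (y**2 + y**2) + y = 2*y**2 + y = y + 2*y**2)
M = -18
r(P, t) = 21 + 9*P
I(4)*r(M, h(-3)) = -6*(21 + 9*(-18)) = -6*(21 - 162) = -6*(-141) = 846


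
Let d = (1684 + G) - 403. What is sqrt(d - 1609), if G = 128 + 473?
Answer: sqrt(273) ≈ 16.523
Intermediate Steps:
G = 601
d = 1882 (d = (1684 + 601) - 403 = 2285 - 403 = 1882)
sqrt(d - 1609) = sqrt(1882 - 1609) = sqrt(273)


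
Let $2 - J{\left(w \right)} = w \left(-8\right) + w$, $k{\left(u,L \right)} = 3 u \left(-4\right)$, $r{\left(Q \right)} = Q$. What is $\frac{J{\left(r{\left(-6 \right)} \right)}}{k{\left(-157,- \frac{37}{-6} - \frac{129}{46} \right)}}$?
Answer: $- \frac{10}{471} \approx -0.021231$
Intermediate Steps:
$k{\left(u,L \right)} = - 12 u$
$J{\left(w \right)} = 2 + 7 w$ ($J{\left(w \right)} = 2 - \left(w \left(-8\right) + w\right) = 2 - \left(- 8 w + w\right) = 2 - - 7 w = 2 + 7 w$)
$\frac{J{\left(r{\left(-6 \right)} \right)}}{k{\left(-157,- \frac{37}{-6} - \frac{129}{46} \right)}} = \frac{2 + 7 \left(-6\right)}{\left(-12\right) \left(-157\right)} = \frac{2 - 42}{1884} = \left(-40\right) \frac{1}{1884} = - \frac{10}{471}$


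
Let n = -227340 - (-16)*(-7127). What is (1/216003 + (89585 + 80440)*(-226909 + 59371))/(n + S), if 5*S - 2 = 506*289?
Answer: 30764927610726745/337099465872 ≈ 91264.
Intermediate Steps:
S = 146236/5 (S = 2/5 + (506*289)/5 = 2/5 + (1/5)*146234 = 2/5 + 146234/5 = 146236/5 ≈ 29247.)
n = -341372 (n = -227340 - 1*114032 = -227340 - 114032 = -341372)
(1/216003 + (89585 + 80440)*(-226909 + 59371))/(n + S) = (1/216003 + (89585 + 80440)*(-226909 + 59371))/(-341372 + 146236/5) = (1/216003 + 170025*(-167538))/(-1560624/5) = (1/216003 - 28485648450)*(-5/1560624) = -6152985522145349/216003*(-5/1560624) = 30764927610726745/337099465872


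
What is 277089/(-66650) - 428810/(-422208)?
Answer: -22102251503/7035040800 ≈ -3.1417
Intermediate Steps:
277089/(-66650) - 428810/(-422208) = 277089*(-1/66650) - 428810*(-1/422208) = -277089/66650 + 214405/211104 = -22102251503/7035040800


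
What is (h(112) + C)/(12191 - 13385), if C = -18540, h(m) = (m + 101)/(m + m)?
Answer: 1384249/89152 ≈ 15.527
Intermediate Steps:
h(m) = (101 + m)/(2*m) (h(m) = (101 + m)/((2*m)) = (101 + m)*(1/(2*m)) = (101 + m)/(2*m))
(h(112) + C)/(12191 - 13385) = ((½)*(101 + 112)/112 - 18540)/(12191 - 13385) = ((½)*(1/112)*213 - 18540)/(-1194) = (213/224 - 18540)*(-1/1194) = -4152747/224*(-1/1194) = 1384249/89152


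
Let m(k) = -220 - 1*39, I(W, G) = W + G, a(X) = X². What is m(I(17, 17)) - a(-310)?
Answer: -96359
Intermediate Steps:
I(W, G) = G + W
m(k) = -259 (m(k) = -220 - 39 = -259)
m(I(17, 17)) - a(-310) = -259 - 1*(-310)² = -259 - 1*96100 = -259 - 96100 = -96359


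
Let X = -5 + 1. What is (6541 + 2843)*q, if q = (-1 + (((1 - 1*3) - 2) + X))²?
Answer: 760104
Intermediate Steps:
X = -4
q = 81 (q = (-1 + (((1 - 1*3) - 2) - 4))² = (-1 + (((1 - 3) - 2) - 4))² = (-1 + ((-2 - 2) - 4))² = (-1 + (-4 - 4))² = (-1 - 8)² = (-9)² = 81)
(6541 + 2843)*q = (6541 + 2843)*81 = 9384*81 = 760104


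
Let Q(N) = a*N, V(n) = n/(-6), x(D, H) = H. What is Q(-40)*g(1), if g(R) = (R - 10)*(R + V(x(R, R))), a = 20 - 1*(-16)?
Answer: 10800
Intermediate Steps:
a = 36 (a = 20 + 16 = 36)
V(n) = -n/6 (V(n) = n*(-⅙) = -n/6)
Q(N) = 36*N
g(R) = 5*R*(-10 + R)/6 (g(R) = (R - 10)*(R - R/6) = (-10 + R)*(5*R/6) = 5*R*(-10 + R)/6)
Q(-40)*g(1) = (36*(-40))*((⅚)*1*(-10 + 1)) = -1200*(-9) = -1440*(-15/2) = 10800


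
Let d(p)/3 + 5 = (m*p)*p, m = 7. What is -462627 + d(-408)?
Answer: 3033102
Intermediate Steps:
d(p) = -15 + 21*p² (d(p) = -15 + 3*((7*p)*p) = -15 + 3*(7*p²) = -15 + 21*p²)
-462627 + d(-408) = -462627 + (-15 + 21*(-408)²) = -462627 + (-15 + 21*166464) = -462627 + (-15 + 3495744) = -462627 + 3495729 = 3033102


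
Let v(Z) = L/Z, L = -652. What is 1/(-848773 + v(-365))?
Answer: -365/309801493 ≈ -1.1782e-6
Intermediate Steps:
v(Z) = -652/Z
1/(-848773 + v(-365)) = 1/(-848773 - 652/(-365)) = 1/(-848773 - 652*(-1/365)) = 1/(-848773 + 652/365) = 1/(-309801493/365) = -365/309801493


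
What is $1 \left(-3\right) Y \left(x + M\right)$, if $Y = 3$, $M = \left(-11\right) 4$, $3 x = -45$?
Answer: $531$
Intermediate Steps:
$x = -15$ ($x = \frac{1}{3} \left(-45\right) = -15$)
$M = -44$
$1 \left(-3\right) Y \left(x + M\right) = 1 \left(-3\right) 3 \left(-15 - 44\right) = \left(-3\right) 3 \left(-59\right) = \left(-9\right) \left(-59\right) = 531$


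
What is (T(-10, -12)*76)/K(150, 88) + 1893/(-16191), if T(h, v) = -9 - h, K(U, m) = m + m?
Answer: 74779/237468 ≈ 0.31490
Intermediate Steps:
K(U, m) = 2*m
(T(-10, -12)*76)/K(150, 88) + 1893/(-16191) = ((-9 - 1*(-10))*76)/((2*88)) + 1893/(-16191) = ((-9 + 10)*76)/176 + 1893*(-1/16191) = (1*76)*(1/176) - 631/5397 = 76*(1/176) - 631/5397 = 19/44 - 631/5397 = 74779/237468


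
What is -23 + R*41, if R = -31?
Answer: -1294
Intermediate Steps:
-23 + R*41 = -23 - 31*41 = -23 - 1271 = -1294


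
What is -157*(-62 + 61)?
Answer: 157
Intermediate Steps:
-157*(-62 + 61) = -157*(-1) = 157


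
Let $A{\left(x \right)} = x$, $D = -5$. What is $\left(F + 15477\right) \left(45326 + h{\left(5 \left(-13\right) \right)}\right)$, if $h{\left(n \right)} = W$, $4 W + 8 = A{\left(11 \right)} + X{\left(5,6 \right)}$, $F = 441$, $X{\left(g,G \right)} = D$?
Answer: $721491309$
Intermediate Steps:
$X{\left(g,G \right)} = -5$
$W = - \frac{1}{2}$ ($W = -2 + \frac{11 - 5}{4} = -2 + \frac{1}{4} \cdot 6 = -2 + \frac{3}{2} = - \frac{1}{2} \approx -0.5$)
$h{\left(n \right)} = - \frac{1}{2}$
$\left(F + 15477\right) \left(45326 + h{\left(5 \left(-13\right) \right)}\right) = \left(441 + 15477\right) \left(45326 - \frac{1}{2}\right) = 15918 \cdot \frac{90651}{2} = 721491309$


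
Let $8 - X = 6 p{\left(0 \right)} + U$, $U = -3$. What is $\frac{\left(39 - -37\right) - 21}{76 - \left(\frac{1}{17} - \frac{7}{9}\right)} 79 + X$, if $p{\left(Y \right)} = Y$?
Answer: $\frac{793903}{11738} \approx 67.635$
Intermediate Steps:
$X = 11$ ($X = 8 - \left(6 \cdot 0 - 3\right) = 8 - \left(0 - 3\right) = 8 - -3 = 8 + 3 = 11$)
$\frac{\left(39 - -37\right) - 21}{76 - \left(\frac{1}{17} - \frac{7}{9}\right)} 79 + X = \frac{\left(39 - -37\right) - 21}{76 - \left(\frac{1}{17} - \frac{7}{9}\right)} 79 + 11 = \frac{\left(39 + 37\right) - 21}{76 - - \frac{110}{153}} \cdot 79 + 11 = \frac{76 - 21}{76 + \left(\frac{7}{9} - \frac{1}{17}\right)} 79 + 11 = \frac{55}{76 + \frac{110}{153}} \cdot 79 + 11 = \frac{55}{\frac{11738}{153}} \cdot 79 + 11 = 55 \cdot \frac{153}{11738} \cdot 79 + 11 = \frac{8415}{11738} \cdot 79 + 11 = \frac{664785}{11738} + 11 = \frac{793903}{11738}$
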